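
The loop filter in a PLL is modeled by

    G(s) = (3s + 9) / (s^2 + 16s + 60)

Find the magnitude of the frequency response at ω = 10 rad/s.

Substitute s = j10: numerator = 9 + j30, denominator = -40 + j160.
|G(j10)| = |9 + j30| / |-40 + j160| = 31.321 / 164.92 ≈ 0.1899.

|G(j10)| ≈ 0.1899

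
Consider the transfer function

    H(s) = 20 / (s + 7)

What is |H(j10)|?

Substitute s = j10: numerator = 20, denominator = 7 + j10.
|H(j10)| = |20| / |7 + j10| = 20 / 12.207 ≈ 1.638.

|H(j10)| ≈ 1.638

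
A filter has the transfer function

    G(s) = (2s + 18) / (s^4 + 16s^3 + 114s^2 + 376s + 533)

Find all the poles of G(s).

s = -3 ± 2j, -5 ± 4j

The poles are the roots of the denominator s^4 + 16s^3 + 114s^2 + 376s + 533 = 0.
No real roots exist; factor into two real quadratics: (s^2 + 6s + 13)(s^2 + 10s + 41) = 0.
Each quadratic gives a conjugate pair via the quadratic formula.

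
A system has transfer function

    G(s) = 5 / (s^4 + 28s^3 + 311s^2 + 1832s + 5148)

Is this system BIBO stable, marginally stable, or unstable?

The denominator s^4 + 28s^3 + 311s^2 + 1832s + 5148 factors as (s^2 + 8s + 52)(s + 9)(s + 11), giving poles at s = -4 + 6j, -4 - 6j, -9, -11.
Since all poles lie strictly in the left half-plane, the system is stable.

stable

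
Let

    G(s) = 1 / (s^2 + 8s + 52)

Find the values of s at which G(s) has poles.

The poles are the roots of the denominator s^2 + 8s + 52 = 0.
Using the quadratic formula: s = (-8 ± √(-144))/2 = -4 ± 6j.

s = -4 ± 6j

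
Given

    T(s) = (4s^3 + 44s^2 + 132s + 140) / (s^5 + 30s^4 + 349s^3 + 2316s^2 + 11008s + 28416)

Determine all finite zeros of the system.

s = -2 ± j, -7

Set the numerator to zero: 4s^3 + 44s^2 + 132s + 140 = 0, i.e. 4·(s^3 + 11s^2 + 33s + 35) = 0.
Factoring: (s^2 + 4s + 5)(s + 7) = 0.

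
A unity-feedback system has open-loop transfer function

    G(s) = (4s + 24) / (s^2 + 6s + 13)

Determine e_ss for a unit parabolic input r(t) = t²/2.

G(s) has no poles at the origin.
This is a Type 0 system; Ka = lim_{s→0} s^2·G(s) = 0, so the steady-state error for a parabola input is infinite.

e_ss = ∞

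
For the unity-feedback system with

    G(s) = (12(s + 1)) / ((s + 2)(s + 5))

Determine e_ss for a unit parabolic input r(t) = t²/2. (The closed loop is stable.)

G(s) has no poles at the origin.
This is a Type 0 system; Ka = lim_{s→0} s^2·G(s) = 0, so the steady-state error for a parabola input is infinite.

e_ss = ∞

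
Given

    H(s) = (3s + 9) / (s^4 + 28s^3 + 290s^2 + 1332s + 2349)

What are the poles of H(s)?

The poles are the roots of the denominator s^4 + 28s^3 + 290s^2 + 1332s + 2349 = 0.
Trying s = -9: the polynomial evaluates to 0, so (s + 9) is a factor.
Dividing out leaves s^3 + 19s^2 + 119s + 261 = 0.
This factors further as (s^2 + 10s + 29)(s + 9) = 0.

s = -5 + 2j, -5 - 2j, -9, -9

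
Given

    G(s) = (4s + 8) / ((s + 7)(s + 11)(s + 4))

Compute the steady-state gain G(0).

Set s = 0: G(0) = (8) / (308) = 2/77.

G(0) = 2/77 ≈ 0.02597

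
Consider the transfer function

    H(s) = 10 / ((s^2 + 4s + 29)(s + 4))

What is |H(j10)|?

Substitute s = j10: numerator = 10, denominator = -684 - j550.
|H(j10)| = |10| / |-684 - j550| = 10 / 877.70 ≈ 0.01139.

|H(j10)| ≈ 0.01139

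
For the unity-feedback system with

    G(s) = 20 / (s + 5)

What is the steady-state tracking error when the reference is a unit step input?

e_ss = 0.2000

G(s) has no poles at the origin.
This is a Type 0 system. Kp = lim_{s→0} G(s) = 20/5 = 4.
e_ss = 1/(1 + Kp) = 1/(1 + 4) = 1/5 ≈ 0.2000.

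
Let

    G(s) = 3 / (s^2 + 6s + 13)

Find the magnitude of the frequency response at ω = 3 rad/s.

|G(j3)| ≈ 0.1627

Substitute s = j3: numerator = 3, denominator = 4 + j18.
|G(j3)| = |3| / |4 + j18| = 3 / 18.439 ≈ 0.1627.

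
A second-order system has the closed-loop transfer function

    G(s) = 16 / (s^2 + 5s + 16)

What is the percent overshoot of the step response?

Comparing s^2 + 5s + 16 to s^2 + 2ζωₙs + ωₙ²: ωₙ = 4 rad/s and ζ = 5/(2·4) = 0.625.
%OS = 100·exp(−πζ/√(1−ζ²)) = 100·exp(−π·0.625/√(1−0.625²)) ≈ 8.08%.

%OS ≈ 8.08%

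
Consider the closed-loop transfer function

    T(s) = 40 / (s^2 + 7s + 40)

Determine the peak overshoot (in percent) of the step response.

Comparing s^2 + 7s + 40 to s^2 + 2ζωₙs + ωₙ²: ωₙ = √40 ≈ 6.325 rad/s and ζ = 7/(2·√40) ≈ 0.5534.
%OS = 100·exp(−πζ/√(1−ζ²)) = 100·exp(−π·0.5534/√(1−0.5534²)) ≈ 12.4%.

%OS ≈ 12.4%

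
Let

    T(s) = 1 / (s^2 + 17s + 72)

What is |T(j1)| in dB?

Substitute s = j1: numerator = 1, denominator = 71 + j17.
|T(j1)| = |1| / |71 + j17| = 1 / 73.007 ≈ 0.01370.
In decibels: 20·log₁₀(0.01370) ≈ -37.3 dB.

|T(j1)|_dB ≈ -37.3 dB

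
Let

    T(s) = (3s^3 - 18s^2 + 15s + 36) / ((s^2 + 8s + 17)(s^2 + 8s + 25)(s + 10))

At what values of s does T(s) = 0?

Set the numerator to zero: 3s^3 - 18s^2 + 15s + 36 = 0, i.e. 3·(s^3 - 6s^2 + 5s + 12) = 0.
Factoring: (s + 1)(s - 4)(s - 3) = 0.

s = -1, 4, 3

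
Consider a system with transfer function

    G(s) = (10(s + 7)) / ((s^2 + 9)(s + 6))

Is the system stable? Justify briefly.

marginally stable

The poles can be read from the denominator factors: s = 3j, -3j, -6.
Since the simple pole(s) at s = ±3j lie on the jω-axis with none in the right half-plane, the system is marginally stable.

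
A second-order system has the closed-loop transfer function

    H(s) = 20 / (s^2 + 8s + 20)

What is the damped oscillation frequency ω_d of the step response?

Comparing s^2 + 8s + 20 to s^2 + 2ζωₙs + ωₙ²: ωₙ = √20 ≈ 4.472 rad/s and ζ = 8/(2·√20) ≈ 0.8944.
ζωₙ = 8/2 = 4, so ω_d = ωₙ√(1−ζ²) = √(ωₙ² − (ζωₙ)²) = √(20 − 4²) = √4 = 2 rad/s.

ω_d = 2 rad/s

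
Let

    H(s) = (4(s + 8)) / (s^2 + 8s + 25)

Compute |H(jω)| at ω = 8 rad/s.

Substitute s = j8: numerator = 32 + j32, denominator = -39 + j64.
|H(j8)| = |32 + j32| / |-39 + j64| = 45.255 / 74.947 ≈ 0.6038.

|H(j8)| ≈ 0.6038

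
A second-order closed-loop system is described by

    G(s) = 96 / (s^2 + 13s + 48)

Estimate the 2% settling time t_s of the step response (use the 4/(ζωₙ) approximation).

Comparing s^2 + 13s + 48 to s^2 + 2ζωₙs + ωₙ²: ωₙ = √48 ≈ 6.928 rad/s and ζ = 13/(2·√48) ≈ 0.9382.
ζωₙ = 13/2 = 6.5, so t_s ≈ 4/(ζωₙ) = 4/6.5 ≈ 0.6154 s.

t_s ≈ 0.6154 s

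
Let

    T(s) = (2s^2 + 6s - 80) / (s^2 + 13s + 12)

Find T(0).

T(0) = -20/3 ≈ -6.667

Set s = 0: T(0) = (-80) / (12) = -20/3.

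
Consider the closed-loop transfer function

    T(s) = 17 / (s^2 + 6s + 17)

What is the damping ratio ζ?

ζ ≈ 0.7276

Compare the denominator to the standard form s^2 + 2ζωₙs + ωₙ².
ωₙ² = 17, so ωₙ = √17 ≈ 4.123 rad/s.
2ζωₙ = 6, so ζ = 6/(2·√17) ≈ 0.7276.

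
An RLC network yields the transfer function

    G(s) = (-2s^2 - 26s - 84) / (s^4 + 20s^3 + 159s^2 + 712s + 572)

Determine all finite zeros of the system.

Set the numerator to zero: -2s^2 - 26s - 84 = 0, i.e. -2·(s^2 + 13s + 42) = 0.
Factoring: (s + 6)(s + 7) = 0.

s = -6, -7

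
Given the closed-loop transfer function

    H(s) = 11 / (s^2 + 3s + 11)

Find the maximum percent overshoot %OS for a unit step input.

%OS ≈ 20.3%

Comparing s^2 + 3s + 11 to s^2 + 2ζωₙs + ωₙ²: ωₙ = √11 ≈ 3.317 rad/s and ζ = 3/(2·√11) ≈ 0.4523.
%OS = 100·exp(−πζ/√(1−ζ²)) = 100·exp(−π·0.4523/√(1−0.4523²)) ≈ 20.3%.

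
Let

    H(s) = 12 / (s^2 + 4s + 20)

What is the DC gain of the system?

Set s = 0: H(0) = (12) / (20) = 3/5.

H(0) = 3/5 ≈ 0.6000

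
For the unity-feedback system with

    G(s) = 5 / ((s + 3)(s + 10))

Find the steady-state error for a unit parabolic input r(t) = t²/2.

G(s) has no poles at the origin.
This is a Type 0 system; Ka = lim_{s→0} s^2·G(s) = 0, so the steady-state error for a parabola input is infinite.

e_ss = ∞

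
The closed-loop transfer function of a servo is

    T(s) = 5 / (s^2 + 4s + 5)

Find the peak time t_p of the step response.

Comparing s^2 + 4s + 5 to s^2 + 2ζωₙs + ωₙ²: ωₙ = √5 ≈ 2.236 rad/s and ζ = 4/(2·√5) ≈ 0.8944.
ζωₙ = 4/2 = 2, so ω_d = ωₙ√(1−ζ²) = √(ωₙ² − (ζωₙ)²) = √(5 − 2²) = √1 = 1 rad/s.
t_p = π/ω_d = π/1 ≈ 3.142 s.

t_p ≈ 3.142 s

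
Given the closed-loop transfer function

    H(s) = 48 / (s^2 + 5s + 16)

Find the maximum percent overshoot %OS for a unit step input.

%OS ≈ 8.08%

Comparing s^2 + 5s + 16 to s^2 + 2ζωₙs + ωₙ²: ωₙ = 4 rad/s and ζ = 5/(2·4) = 0.625.
%OS = 100·exp(−πζ/√(1−ζ²)) = 100·exp(−π·0.625/√(1−0.625²)) ≈ 8.08%.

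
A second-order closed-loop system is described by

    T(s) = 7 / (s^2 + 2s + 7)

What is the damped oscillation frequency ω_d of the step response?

Comparing s^2 + 2s + 7 to s^2 + 2ζωₙs + ωₙ²: ωₙ = √7 ≈ 2.646 rad/s and ζ = 2/(2·√7) ≈ 0.3780.
ζωₙ = 2/2 = 1, so ω_d = ωₙ√(1−ζ²) = √(ωₙ² − (ζωₙ)²) = √(7 − 1²) = √6 ≈ 2.449 rad/s.

ω_d ≈ 2.449 rad/s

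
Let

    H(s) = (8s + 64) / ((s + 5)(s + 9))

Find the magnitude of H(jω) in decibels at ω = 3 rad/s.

|H(j3)|_dB ≈ 1.84 dB

Substitute s = j3: numerator = 64 + j24, denominator = 36 + j42.
|H(j3)| = |64 + j24| / |36 + j42| = 68.352 / 55.317 ≈ 1.236.
In decibels: 20·log₁₀(1.236) ≈ 1.84 dB.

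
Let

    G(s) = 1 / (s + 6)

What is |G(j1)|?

Substitute s = j1: numerator = 1, denominator = 6 + j1.
|G(j1)| = |1| / |6 + j1| = 1 / 6.0828 ≈ 0.1644.

|G(j1)| ≈ 0.1644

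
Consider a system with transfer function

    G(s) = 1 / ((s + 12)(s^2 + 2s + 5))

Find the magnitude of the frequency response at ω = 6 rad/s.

|G(j6)| ≈ 0.002242

Substitute s = j6: numerator = 1, denominator = -444 - j42.
|G(j6)| = |1| / |-444 - j42| = 1 / 445.98 ≈ 0.002242.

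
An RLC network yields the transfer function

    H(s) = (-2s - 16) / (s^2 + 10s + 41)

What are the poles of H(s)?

The poles are the roots of the denominator s^2 + 10s + 41 = 0.
Using the quadratic formula: s = (-10 ± √(-64))/2 = -5 ± 4j.

s = -5 + 4j, -5 - 4j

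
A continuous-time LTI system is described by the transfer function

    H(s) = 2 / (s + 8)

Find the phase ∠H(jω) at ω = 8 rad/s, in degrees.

At s = j8: numerator = 2, denominator = 8 + j8.
∠H = ∠num − ∠den = 0° − (45°) = -45°.

∠H(j8) ≈ -45°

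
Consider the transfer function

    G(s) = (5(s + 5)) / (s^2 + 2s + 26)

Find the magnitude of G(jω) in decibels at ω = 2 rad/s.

Substitute s = j2: numerator = 25 + j10, denominator = 22 + j4.
|G(j2)| = |25 + j10| / |22 + j4| = 26.926 / 22.361 ≈ 1.204.
In decibels: 20·log₁₀(1.204) ≈ 1.61 dB.

|G(j2)|_dB ≈ 1.61 dB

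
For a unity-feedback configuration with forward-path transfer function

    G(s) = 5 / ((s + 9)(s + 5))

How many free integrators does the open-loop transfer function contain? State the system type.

The denominator has no factor of s at the origin — no free integrator — so this is a Type 0 system.

Type 0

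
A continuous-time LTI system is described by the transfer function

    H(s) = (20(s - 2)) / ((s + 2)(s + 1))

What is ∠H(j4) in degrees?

At s = j4: numerator = -40 + j80, denominator = -14 + j12.
∠H = ∠num − ∠den = 116.57° − (139.40°) = -22.83°.

∠H(j4) ≈ -22.83°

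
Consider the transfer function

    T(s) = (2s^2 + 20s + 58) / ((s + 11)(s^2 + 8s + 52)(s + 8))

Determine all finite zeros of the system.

Set the numerator to zero: 2s^2 + 20s + 58 = 0, i.e. 2·(s^2 + 10s + 29) = 0.
Factoring: (s^2 + 10s + 29) = 0.

s = -5 ± 2j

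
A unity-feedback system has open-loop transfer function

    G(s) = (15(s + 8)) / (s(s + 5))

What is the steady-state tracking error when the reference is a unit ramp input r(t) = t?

e_ss = 0.04167

G(s) has one pole at the origin.
This is a Type 1 system. Kv = lim_{s→0} s·G(s) = 120/5 = 24.
e_ss = 1/Kv = 1/(24) = 1/24 ≈ 0.04167.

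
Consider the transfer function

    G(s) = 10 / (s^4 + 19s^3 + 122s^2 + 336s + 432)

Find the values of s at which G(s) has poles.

The poles are the roots of the denominator s^4 + 19s^3 + 122s^2 + 336s + 432 = 0.
Trying s = -6: the polynomial evaluates to 0, so (s + 6) is a factor.
Dividing out leaves s^3 + 13s^2 + 44s + 72 = 0.
This factors further as (s + 9)(s^2 + 4s + 8) = 0.

s = -6, -9, -2 ± 2j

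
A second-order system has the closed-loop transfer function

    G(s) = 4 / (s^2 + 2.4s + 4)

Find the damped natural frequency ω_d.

Comparing s^2 + 2.4s + 4 to s^2 + 2ζωₙs + ωₙ²: ωₙ = 2 rad/s and ζ = 2.4/(2·2) = 0.6.
ζωₙ = 2.4/2 = 1.2, so ω_d = ωₙ√(1−ζ²) = √(ωₙ² − (ζωₙ)²) = √(4 − 1.2²) = √2.56 = 1.600 rad/s.

ω_d = 1.600 rad/s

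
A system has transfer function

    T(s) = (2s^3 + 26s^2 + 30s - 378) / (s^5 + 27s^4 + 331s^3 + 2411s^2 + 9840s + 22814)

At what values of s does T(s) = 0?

s = -7, 3, -9

Set the numerator to zero: 2s^3 + 26s^2 + 30s - 378 = 0, i.e. 2·(s^3 + 13s^2 + 15s - 189) = 0.
Factoring: (s + 7)(s - 3)(s + 9) = 0.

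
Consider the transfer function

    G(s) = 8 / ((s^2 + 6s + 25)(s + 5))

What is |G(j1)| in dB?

|G(j1)|_dB ≈ -24.0 dB

Substitute s = j1: numerator = 8, denominator = 114 + j54.
|G(j1)| = |8| / |114 + j54| = 8 / 126.14 ≈ 0.06342.
In decibels: 20·log₁₀(0.06342) ≈ -24.0 dB.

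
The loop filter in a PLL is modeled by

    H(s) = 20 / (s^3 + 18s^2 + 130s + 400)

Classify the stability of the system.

stable

The denominator s^3 + 18s^2 + 130s + 400 factors as (s + 8)(s^2 + 10s + 50), giving poles at s = -8, -5 ± 5j.
Since all poles lie strictly in the left half-plane, the system is stable.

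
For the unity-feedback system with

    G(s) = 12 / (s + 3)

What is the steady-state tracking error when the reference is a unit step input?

e_ss = 0.2000

G(s) has no poles at the origin.
This is a Type 0 system. Kp = lim_{s→0} G(s) = 12/3 = 4.
e_ss = 1/(1 + Kp) = 1/(1 + 4) = 1/5 ≈ 0.2000.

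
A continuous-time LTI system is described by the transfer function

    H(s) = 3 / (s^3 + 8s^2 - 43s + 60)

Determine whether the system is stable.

The denominator s^3 + 8s^2 - 43s + 60 factors as (s + 12)(s^2 - 4s + 5), giving poles at s = -12, 2 + j, 2 - j.
Since the pole(s) at s = 2 ± j lie in the right half-plane, the system is unstable.

unstable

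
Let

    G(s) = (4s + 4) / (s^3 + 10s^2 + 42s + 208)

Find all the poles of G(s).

s = -1 ± 5j, -8

The poles are the roots of the denominator s^3 + 10s^2 + 42s + 208 = 0.
Trying s = -8: the polynomial evaluates to 0, so (s + 8) is a factor.
Dividing out leaves s^2 + 2s + 26 = 0.
The quadratic formula then gives s = -1 ± 5j.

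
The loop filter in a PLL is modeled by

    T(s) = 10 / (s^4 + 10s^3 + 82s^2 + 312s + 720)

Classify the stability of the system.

stable

The denominator s^4 + 10s^3 + 82s^2 + 312s + 720 factors as (s^2 + 4s + 40)(s^2 + 6s + 18), giving poles at s = -2 + 6j, -2 - 6j, -3 + 3j, -3 - 3j.
Since all poles lie strictly in the left half-plane, the system is stable.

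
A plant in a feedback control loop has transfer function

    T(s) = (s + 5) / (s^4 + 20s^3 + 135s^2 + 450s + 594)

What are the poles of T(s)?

s = -3 + 3j, -3 - 3j, -11, -3

The poles are the roots of the denominator s^4 + 20s^3 + 135s^2 + 450s + 594 = 0.
Trying s = -11: the polynomial evaluates to 0, so (s + 11) is a factor.
Dividing out leaves s^3 + 9s^2 + 36s + 54 = 0.
This factors further as (s^2 + 6s + 18)(s + 3) = 0.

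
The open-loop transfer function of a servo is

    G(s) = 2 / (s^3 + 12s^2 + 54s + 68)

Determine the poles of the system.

The poles are the roots of the denominator s^3 + 12s^2 + 54s + 68 = 0.
Trying s = -2: the polynomial evaluates to 0, so (s + 2) is a factor.
Dividing out leaves s^2 + 10s + 34 = 0.
The quadratic formula then gives s = -5 ± 3j.

s = -5 + 3j, -5 - 3j, -2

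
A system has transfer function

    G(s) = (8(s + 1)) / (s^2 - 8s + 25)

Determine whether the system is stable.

The denominator s^2 - 8s + 25 factors as (s^2 - 8s + 25), giving poles at s = 4 + 3j, 4 - 3j.
Since the pole(s) at s = 4 ± 3j lie in the right half-plane, the system is unstable.

unstable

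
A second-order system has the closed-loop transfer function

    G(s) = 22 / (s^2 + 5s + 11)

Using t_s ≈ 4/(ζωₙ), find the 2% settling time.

t_s ≈ 1.600 s

Comparing s^2 + 5s + 11 to s^2 + 2ζωₙs + ωₙ²: ωₙ = √11 ≈ 3.317 rad/s and ζ = 5/(2·√11) ≈ 0.7538.
ζωₙ = 5/2 = 2.5, so t_s ≈ 4/(ζωₙ) = 4/2.5 = 1.600 s.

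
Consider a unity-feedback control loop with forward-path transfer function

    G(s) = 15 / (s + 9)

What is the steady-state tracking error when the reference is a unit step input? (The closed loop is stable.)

e_ss = 0.3750

G(s) has no poles at the origin.
This is a Type 0 system. Kp = lim_{s→0} G(s) = 15/9 = 5/3.
e_ss = 1/(1 + Kp) = 1/(1 + 5/3) = 3/8 ≈ 0.3750.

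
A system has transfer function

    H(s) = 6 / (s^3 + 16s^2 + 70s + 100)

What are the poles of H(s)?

The poles are the roots of the denominator s^3 + 16s^2 + 70s + 100 = 0.
Trying s = -10: the polynomial evaluates to 0, so (s + 10) is a factor.
Dividing out leaves s^2 + 6s + 10 = 0.
The quadratic formula then gives s = -3 ± 1j.

s = -3 + j, -3 - j, -10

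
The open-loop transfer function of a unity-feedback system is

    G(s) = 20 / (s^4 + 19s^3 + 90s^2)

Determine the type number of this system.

Type 2

Factor s from the denominator: s^4 + 19s^3 + 90s^2 = s^2·(s^2 + 19s + 90).
There are 2 poles at the origin, so the system is Type 2.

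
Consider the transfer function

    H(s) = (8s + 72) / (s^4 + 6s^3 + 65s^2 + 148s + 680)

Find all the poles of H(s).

The poles are the roots of the denominator s^4 + 6s^3 + 65s^2 + 148s + 680 = 0.
No real roots exist; factor into two real quadratics: (s^2 + 2s + 17)(s^2 + 4s + 40) = 0.
Each quadratic gives a conjugate pair via the quadratic formula.

s = -1 + 4j, -1 - 4j, -2 + 6j, -2 - 6j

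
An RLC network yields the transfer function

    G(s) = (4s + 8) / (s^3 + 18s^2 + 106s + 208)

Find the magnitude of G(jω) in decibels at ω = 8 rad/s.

|G(j8)|_dB ≈ -29.7 dB

Substitute s = j8: numerator = 8 + j32, denominator = -944 + j336.
|G(j8)| = |8 + j32| / |-944 + j336| = 32.985 / 1002.0 ≈ 0.03292.
In decibels: 20·log₁₀(0.03292) ≈ -29.7 dB.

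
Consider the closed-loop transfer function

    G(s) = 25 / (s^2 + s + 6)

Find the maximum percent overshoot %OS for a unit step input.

Comparing s^2 + s + 6 to s^2 + 2ζωₙs + ωₙ²: ωₙ = √6 ≈ 2.449 rad/s and ζ = 1/(2·√6) ≈ 0.2041.
%OS = 100·exp(−πζ/√(1−ζ²)) = 100·exp(−π·0.2041/√(1−0.2041²)) ≈ 51.9%.

%OS ≈ 51.9%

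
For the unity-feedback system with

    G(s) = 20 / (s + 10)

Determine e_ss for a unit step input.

G(s) has no poles at the origin.
This is a Type 0 system. Kp = lim_{s→0} G(s) = 20/10 = 2.
e_ss = 1/(1 + Kp) = 1/(1 + 2) = 1/3 ≈ 0.3333.

e_ss = 0.3333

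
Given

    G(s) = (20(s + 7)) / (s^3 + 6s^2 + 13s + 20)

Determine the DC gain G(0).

G(0) = 7

Set s = 0: G(0) = (140) / (20) = 7.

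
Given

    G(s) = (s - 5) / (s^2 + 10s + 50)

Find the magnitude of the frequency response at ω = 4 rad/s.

|G(j4)| ≈ 0.1220

Substitute s = j4: numerator = -5 + j4, denominator = 34 + j40.
|G(j4)| = |-5 + j4| / |34 + j40| = 6.4031 / 52.498 ≈ 0.1220.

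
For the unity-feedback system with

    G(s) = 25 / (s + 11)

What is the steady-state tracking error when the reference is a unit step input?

e_ss = 0.3056

G(s) has no poles at the origin.
This is a Type 0 system. Kp = lim_{s→0} G(s) = 25/11.
e_ss = 1/(1 + Kp) = 1/(1 + 25/11) = 11/36 ≈ 0.3056.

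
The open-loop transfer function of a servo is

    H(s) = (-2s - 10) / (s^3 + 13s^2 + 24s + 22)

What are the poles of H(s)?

s = -1 ± j, -11

The poles are the roots of the denominator s^3 + 13s^2 + 24s + 22 = 0.
Trying s = -11: the polynomial evaluates to 0, so (s + 11) is a factor.
Dividing out leaves s^2 + 2s + 2 = 0.
The quadratic formula then gives s = -1 ± 1j.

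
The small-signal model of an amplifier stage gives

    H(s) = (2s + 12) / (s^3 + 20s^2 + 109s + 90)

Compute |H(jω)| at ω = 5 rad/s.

Substitute s = j5: numerator = 12 + j10, denominator = -410 + j420.
|H(j5)| = |12 + j10| / |-410 + j420| = 15.620 / 586.94 ≈ 0.02661.

|H(j5)| ≈ 0.02661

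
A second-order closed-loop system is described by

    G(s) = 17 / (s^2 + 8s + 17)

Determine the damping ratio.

ζ ≈ 0.9701

Compare the denominator to the standard form s^2 + 2ζωₙs + ωₙ².
ωₙ² = 17, so ωₙ = √17 ≈ 4.123 rad/s.
2ζωₙ = 8, so ζ = 8/(2·√17) ≈ 0.9701.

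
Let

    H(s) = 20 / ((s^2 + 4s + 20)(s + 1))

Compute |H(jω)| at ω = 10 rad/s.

Substitute s = j10: numerator = 20, denominator = -480 - j760.
|H(j10)| = |20| / |-480 - j760| = 20 / 898.89 ≈ 0.02225.

|H(j10)| ≈ 0.02225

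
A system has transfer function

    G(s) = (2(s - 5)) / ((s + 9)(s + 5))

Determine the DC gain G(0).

At s = 0 each factor (s + a) contributes a and each (s^2 + bs + c) contributes c.
G(0) = 2·(-5) / ((9) · (5)) = -10/45 = -2/9.

G(0) = -2/9 ≈ -0.2222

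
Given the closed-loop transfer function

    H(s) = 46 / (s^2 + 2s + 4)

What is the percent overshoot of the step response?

Comparing s^2 + 2s + 4 to s^2 + 2ζωₙs + ωₙ²: ωₙ = 2 rad/s and ζ = 2/(2·2) = 0.5.
%OS = 100·exp(−πζ/√(1−ζ²)) = 100·exp(−π·0.5/√(1−0.5²)) ≈ 16.3%.

%OS ≈ 16.3%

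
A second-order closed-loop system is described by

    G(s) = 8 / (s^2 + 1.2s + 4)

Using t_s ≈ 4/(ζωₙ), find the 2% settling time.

t_s ≈ 6.667 s

Comparing s^2 + 1.2s + 4 to s^2 + 2ζωₙs + ωₙ²: ωₙ = 2 rad/s and ζ = 1.2/(2·2) = 0.3.
ζωₙ = 1.2/2 = 0.6, so t_s ≈ 4/(ζωₙ) = 4/0.6 ≈ 6.667 s.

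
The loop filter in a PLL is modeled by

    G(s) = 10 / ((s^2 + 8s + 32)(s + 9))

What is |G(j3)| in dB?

|G(j3)|_dB ≈ -30.0 dB

Substitute s = j3: numerator = 10, denominator = 135 + j285.
|G(j3)| = |10| / |135 + j285| = 10 / 315.36 ≈ 0.03171.
In decibels: 20·log₁₀(0.03171) ≈ -30.0 dB.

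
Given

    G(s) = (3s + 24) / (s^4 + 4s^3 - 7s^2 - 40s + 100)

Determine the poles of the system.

The poles are the roots of the denominator s^4 + 4s^3 - 7s^2 - 40s + 100 = 0.
No real roots exist; factor into two real quadratics: (s^2 - 4s + 5)(s^2 + 8s + 20) = 0.
Each quadratic gives a conjugate pair via the quadratic formula.

s = 2 + j, 2 - j, -4 + 2j, -4 - 2j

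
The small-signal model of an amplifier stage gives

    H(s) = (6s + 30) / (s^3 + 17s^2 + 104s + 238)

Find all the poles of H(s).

The poles are the roots of the denominator s^3 + 17s^2 + 104s + 238 = 0.
Trying s = -7: the polynomial evaluates to 0, so (s + 7) is a factor.
Dividing out leaves s^2 + 10s + 34 = 0.
The quadratic formula then gives s = -5 ± 3j.

s = -5 + 3j, -5 - 3j, -7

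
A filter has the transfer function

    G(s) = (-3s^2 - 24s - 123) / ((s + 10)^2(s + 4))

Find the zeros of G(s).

Set the numerator to zero: -3s^2 - 24s - 123 = 0, i.e. -3·(s^2 + 8s + 41) = 0.
Factoring: (s^2 + 8s + 41) = 0.

s = -4 ± 5j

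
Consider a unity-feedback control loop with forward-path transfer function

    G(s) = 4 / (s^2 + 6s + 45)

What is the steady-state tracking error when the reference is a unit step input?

G(s) has no poles at the origin.
This is a Type 0 system. Kp = lim_{s→0} G(s) = 4/45.
e_ss = 1/(1 + Kp) = 1/(1 + 4/45) = 45/49 ≈ 0.9184.

e_ss = 0.9184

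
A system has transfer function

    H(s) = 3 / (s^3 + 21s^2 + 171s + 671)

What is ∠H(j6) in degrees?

∠H(j6) ≈ -95.99°

At s = j6: numerator = 3, denominator = -85 + j810.
∠H = ∠num − ∠den = 0° − (95.991°) = -95.99°.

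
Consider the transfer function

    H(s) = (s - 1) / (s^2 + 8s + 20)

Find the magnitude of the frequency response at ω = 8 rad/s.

|H(j8)| ≈ 0.1038

Substitute s = j8: numerator = -1 + j8, denominator = -44 + j64.
|H(j8)| = |-1 + j8| / |-44 + j64| = 8.0623 / 77.666 ≈ 0.1038.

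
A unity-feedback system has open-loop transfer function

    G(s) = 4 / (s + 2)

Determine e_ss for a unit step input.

e_ss = 0.3333

G(s) has no poles at the origin.
This is a Type 0 system. Kp = lim_{s→0} G(s) = 4/2 = 2.
e_ss = 1/(1 + Kp) = 1/(1 + 2) = 1/3 ≈ 0.3333.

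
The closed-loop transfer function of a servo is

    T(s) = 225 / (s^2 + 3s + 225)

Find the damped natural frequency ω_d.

ω_d ≈ 14.92 rad/s

Comparing s^2 + 3s + 225 to s^2 + 2ζωₙs + ωₙ²: ωₙ = 15 rad/s and ζ = 3/(2·15) = 0.1.
ζωₙ = 3/2 = 1.5, so ω_d = ωₙ√(1−ζ²) = √(ωₙ² − (ζωₙ)²) = √(225 − 1.5²) = √222.75 ≈ 14.92 rad/s.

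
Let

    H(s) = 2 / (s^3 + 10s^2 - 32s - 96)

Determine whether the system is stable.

unstable

The denominator s^3 + 10s^2 - 32s - 96 factors as (s + 12)(s - 4)(s + 2), giving poles at s = -12, 4, -2.
Since the pole(s) at s = 4 lie in the right half-plane, the system is unstable.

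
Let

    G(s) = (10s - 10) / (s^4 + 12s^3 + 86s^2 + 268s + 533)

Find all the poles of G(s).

s = -2 + 3j, -2 - 3j, -4 + 5j, -4 - 5j

The poles are the roots of the denominator s^4 + 12s^3 + 86s^2 + 268s + 533 = 0.
No real roots exist; factor into two real quadratics: (s^2 + 4s + 13)(s^2 + 8s + 41) = 0.
Each quadratic gives a conjugate pair via the quadratic formula.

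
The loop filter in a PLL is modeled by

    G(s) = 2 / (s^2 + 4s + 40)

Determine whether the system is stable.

stable

The denominator s^2 + 4s + 40 factors as (s^2 + 4s + 40), giving poles at s = -2 ± 6j.
Since all poles lie strictly in the left half-plane, the system is stable.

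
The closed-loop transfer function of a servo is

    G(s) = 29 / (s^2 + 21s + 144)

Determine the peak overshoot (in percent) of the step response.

%OS ≈ 0.342%

Comparing s^2 + 21s + 144 to s^2 + 2ζωₙs + ωₙ²: ωₙ = 12 rad/s and ζ = 21/(2·12) = 0.875.
%OS = 100·exp(−πζ/√(1−ζ²)) = 100·exp(−π·0.875/√(1−0.875²)) ≈ 0.342%.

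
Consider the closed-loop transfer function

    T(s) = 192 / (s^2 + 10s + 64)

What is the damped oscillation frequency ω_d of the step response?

ω_d ≈ 6.245 rad/s

Comparing s^2 + 10s + 64 to s^2 + 2ζωₙs + ωₙ²: ωₙ = 8 rad/s and ζ = 10/(2·8) = 0.625.
ζωₙ = 10/2 = 5, so ω_d = ωₙ√(1−ζ²) = √(ωₙ² − (ζωₙ)²) = √(64 − 5²) = √39 ≈ 6.245 rad/s.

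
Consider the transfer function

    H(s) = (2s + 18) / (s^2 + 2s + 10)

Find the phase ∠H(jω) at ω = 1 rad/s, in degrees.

At s = j1: numerator = 18 + j2, denominator = 9 + j2.
∠H = ∠num − ∠den = 6.3402° − (12.529°) = -6.189°.

∠H(j1) ≈ -6.189°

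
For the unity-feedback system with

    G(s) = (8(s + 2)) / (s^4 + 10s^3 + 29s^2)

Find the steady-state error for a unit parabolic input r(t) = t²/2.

e_ss = 1.812

G(s) has 2 poles at the origin.
This is a Type 2 system. Ka = lim_{s→0} s^2·G(s) = 16/29.
e_ss = 1/Ka = 1/(16/29) = 29/16 ≈ 1.812.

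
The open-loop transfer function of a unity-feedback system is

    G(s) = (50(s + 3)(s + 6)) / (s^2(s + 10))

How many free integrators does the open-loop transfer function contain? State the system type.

Type 2

The denominator has 2 factors of s at the origin (free integrators), so this is a Type 2 system.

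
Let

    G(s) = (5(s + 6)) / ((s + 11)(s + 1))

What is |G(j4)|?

Substitute s = j4: numerator = 30 + j20, denominator = -5 + j48.
|G(j4)| = |30 + j20| / |-5 + j48| = 36.056 / 48.260 ≈ 0.7471.

|G(j4)| ≈ 0.7471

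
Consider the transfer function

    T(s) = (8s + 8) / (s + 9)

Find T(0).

T(0) = 8/9 ≈ 0.8889

Set s = 0: T(0) = (8) / (9) = 8/9.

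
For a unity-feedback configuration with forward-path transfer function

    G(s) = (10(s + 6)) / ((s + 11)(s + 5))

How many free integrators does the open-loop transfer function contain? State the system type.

Type 0

The denominator has no factor of s at the origin — no free integrator — so this is a Type 0 system.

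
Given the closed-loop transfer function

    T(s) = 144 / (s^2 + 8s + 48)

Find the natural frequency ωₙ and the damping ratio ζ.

ωₙ ≈ 6.928 rad/s, ζ ≈ 0.5774

Compare the denominator to the standard form s^2 + 2ζωₙs + ωₙ².
ωₙ² = 48, so ωₙ = √48 ≈ 6.928 rad/s.
2ζωₙ = 8, so ζ = 8/(2·√48) ≈ 0.5774.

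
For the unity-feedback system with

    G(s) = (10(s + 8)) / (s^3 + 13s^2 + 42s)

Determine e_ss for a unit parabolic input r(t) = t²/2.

G(s) has one pole at the origin.
This is a Type 1 system; Ka = lim_{s→0} s^2·G(s) = 0, so the steady-state error for a parabola input is infinite.

e_ss = ∞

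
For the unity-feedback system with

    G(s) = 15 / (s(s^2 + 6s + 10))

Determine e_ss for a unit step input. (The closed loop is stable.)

e_ss = 0

G(s) has one pole at the origin.
This is a Type 1 system; for a step input the steady-state error is zero.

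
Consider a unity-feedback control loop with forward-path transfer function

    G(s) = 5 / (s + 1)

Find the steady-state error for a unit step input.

e_ss = 0.1667

G(s) has no poles at the origin.
This is a Type 0 system. Kp = lim_{s→0} G(s) = 5/1.
e_ss = 1/(1 + Kp) = 1/(1 + 5) = 1/6 ≈ 0.1667.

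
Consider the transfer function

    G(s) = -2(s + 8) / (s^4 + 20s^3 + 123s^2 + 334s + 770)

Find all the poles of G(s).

The poles are the roots of the denominator s^4 + 20s^3 + 123s^2 + 334s + 770 = 0.
Trying s = -11: the polynomial evaluates to 0, so (s + 11) is a factor.
Dividing out leaves s^3 + 9s^2 + 24s + 70 = 0.
This factors further as (s^2 + 2s + 10)(s + 7) = 0.

s = -1 ± 3j, -11, -7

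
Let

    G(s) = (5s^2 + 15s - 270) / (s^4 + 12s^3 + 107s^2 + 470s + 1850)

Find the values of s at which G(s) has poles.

s = -5 + 5j, -5 - 5j, -1 + 6j, -1 - 6j

The poles are the roots of the denominator s^4 + 12s^3 + 107s^2 + 470s + 1850 = 0.
No real roots exist; factor into two real quadratics: (s^2 + 10s + 50)(s^2 + 2s + 37) = 0.
Each quadratic gives a conjugate pair via the quadratic formula.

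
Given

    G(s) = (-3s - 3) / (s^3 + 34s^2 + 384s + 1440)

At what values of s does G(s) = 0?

s = -1

Set the numerator to zero: -3s - 3 = 0, i.e. -3·(s + 1) = 0.
So s = -1.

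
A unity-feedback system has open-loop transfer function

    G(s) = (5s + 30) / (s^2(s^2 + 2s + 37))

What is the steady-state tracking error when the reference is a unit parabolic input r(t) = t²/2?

G(s) has 2 poles at the origin.
This is a Type 2 system. Ka = lim_{s→0} s^2·G(s) = 30/37.
e_ss = 1/Ka = 1/(30/37) = 37/30 ≈ 1.233.

e_ss = 1.233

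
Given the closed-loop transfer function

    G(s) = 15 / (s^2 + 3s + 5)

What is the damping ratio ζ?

ζ ≈ 0.6708

Compare the denominator to the standard form s^2 + 2ζωₙs + ωₙ².
ωₙ² = 5, so ωₙ = √5 ≈ 2.236 rad/s.
2ζωₙ = 3, so ζ = 3/(2·√5) ≈ 0.6708.
With ζ = 0.6708 the response is underdamped.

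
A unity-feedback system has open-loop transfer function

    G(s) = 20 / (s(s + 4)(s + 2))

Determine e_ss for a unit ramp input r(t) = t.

G(s) has one pole at the origin.
This is a Type 1 system. Kv = lim_{s→0} s·G(s) = 20/8 = 5/2.
e_ss = 1/Kv = 1/(5/2) = 2/5 ≈ 0.4000.

e_ss = 0.4000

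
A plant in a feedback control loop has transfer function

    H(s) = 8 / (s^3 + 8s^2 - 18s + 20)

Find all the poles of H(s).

s = 1 + j, 1 - j, -10

The poles are the roots of the denominator s^3 + 8s^2 - 18s + 20 = 0.
Trying s = -10: the polynomial evaluates to 0, so (s + 10) is a factor.
Dividing out leaves s^2 - 2s + 2 = 0.
The quadratic formula then gives s = 1 ± 1j.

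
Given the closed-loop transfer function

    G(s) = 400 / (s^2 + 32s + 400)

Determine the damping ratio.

ζ = 0.8

Compare the denominator to the standard form s^2 + 2ζωₙs + ωₙ².
ωₙ² = 400, so ωₙ = 20 rad/s.
2ζωₙ = 32, so ζ = 32/(2·20) = 0.8.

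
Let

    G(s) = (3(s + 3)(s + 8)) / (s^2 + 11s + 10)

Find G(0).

G(0) = 36/5 ≈ 7.200

Set s = 0: G(0) = (72) / (10) = 36/5.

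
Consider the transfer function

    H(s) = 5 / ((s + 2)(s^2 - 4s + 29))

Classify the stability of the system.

unstable

The poles can be read from the denominator factors: s = -2, 2 ± 5j.
Since the pole(s) at s = 2 + 5j, 2 - 5j lie in the right half-plane, the system is unstable.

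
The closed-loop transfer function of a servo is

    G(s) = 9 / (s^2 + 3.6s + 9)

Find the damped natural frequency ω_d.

Comparing s^2 + 3.6s + 9 to s^2 + 2ζωₙs + ωₙ²: ωₙ = 3 rad/s and ζ = 3.6/(2·3) = 0.6.
ζωₙ = 3.6/2 = 1.8, so ω_d = ωₙ√(1−ζ²) = √(ωₙ² − (ζωₙ)²) = √(9 − 1.8²) = √5.76 = 2.400 rad/s.

ω_d = 2.400 rad/s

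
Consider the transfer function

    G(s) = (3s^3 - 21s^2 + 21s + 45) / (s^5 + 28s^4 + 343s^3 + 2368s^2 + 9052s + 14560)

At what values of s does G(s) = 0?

Set the numerator to zero: 3s^3 - 21s^2 + 21s + 45 = 0, i.e. 3·(s^3 - 7s^2 + 7s + 15) = 0.
Factoring: (s - 5)(s + 1)(s - 3) = 0.

s = 5, -1, 3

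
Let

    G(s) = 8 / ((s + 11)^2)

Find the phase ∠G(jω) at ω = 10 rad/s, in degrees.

∠G(j10) ≈ -84.55°

At s = j10: numerator = 8, denominator = 21 + j220.
∠G = ∠num − ∠den = 0° − (84.547°) = -84.55°.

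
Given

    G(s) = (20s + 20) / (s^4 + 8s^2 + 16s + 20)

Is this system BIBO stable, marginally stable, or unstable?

unstable

The denominator s^4 + 8s^2 + 16s + 20 factors as (s^2 + 2s + 2)(s^2 - 2s + 10), giving poles at s = -1 + j, -1 - j, 1 + 3j, 1 - 3j.
Since the pole(s) at s = 1 ± 3j lie in the right half-plane, the system is unstable.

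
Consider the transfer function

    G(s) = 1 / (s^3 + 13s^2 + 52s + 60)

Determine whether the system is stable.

The denominator s^3 + 13s^2 + 52s + 60 factors as (s + 2)(s + 6)(s + 5), giving poles at s = -2, -6, -5.
Since all poles lie strictly in the left half-plane, the system is stable.

stable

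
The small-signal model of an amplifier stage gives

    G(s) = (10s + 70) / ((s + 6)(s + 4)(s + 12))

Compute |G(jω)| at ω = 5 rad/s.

|G(j5)| ≈ 0.1323

Substitute s = j5: numerator = 70 + j50, denominator = -262 + j595.
|G(j5)| = |70 + j50| / |-262 + j595| = 86.023 / 650.13 ≈ 0.1323.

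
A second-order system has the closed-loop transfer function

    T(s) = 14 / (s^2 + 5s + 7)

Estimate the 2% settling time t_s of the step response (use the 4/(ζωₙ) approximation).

Comparing s^2 + 5s + 7 to s^2 + 2ζωₙs + ωₙ²: ωₙ = √7 ≈ 2.646 rad/s and ζ = 5/(2·√7) ≈ 0.9449.
ζωₙ = 5/2 = 2.5, so t_s ≈ 4/(ζωₙ) = 4/2.5 = 1.600 s.

t_s ≈ 1.600 s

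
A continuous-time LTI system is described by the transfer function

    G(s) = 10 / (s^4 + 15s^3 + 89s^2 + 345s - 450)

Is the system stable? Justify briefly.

The denominator s^4 + 15s^3 + 89s^2 + 345s - 450 factors as (s + 10)(s - 1)(s^2 + 6s + 45), giving poles at s = -10, 1, -3 + 6j, -3 - 6j.
Since the pole(s) at s = 1 lie in the right half-plane, the system is unstable.

unstable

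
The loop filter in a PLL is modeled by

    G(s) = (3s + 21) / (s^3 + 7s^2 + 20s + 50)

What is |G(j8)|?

Substitute s = j8: numerator = 21 + j24, denominator = -398 - j352.
|G(j8)| = |21 + j24| / |-398 - j352| = 31.890 / 531.33 ≈ 0.06002.

|G(j8)| ≈ 0.06002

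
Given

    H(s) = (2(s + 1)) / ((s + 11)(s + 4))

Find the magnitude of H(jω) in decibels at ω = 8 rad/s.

|H(j8)|_dB ≈ -17.6 dB

Substitute s = j8: numerator = 2 + j16, denominator = -20 + j120.
|H(j8)| = |2 + j16| / |-20 + j120| = 16.125 / 121.66 ≈ 0.1325.
In decibels: 20·log₁₀(0.1325) ≈ -17.6 dB.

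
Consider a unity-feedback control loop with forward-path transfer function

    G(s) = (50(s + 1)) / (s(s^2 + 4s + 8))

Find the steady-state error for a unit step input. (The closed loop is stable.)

e_ss = 0

G(s) has one pole at the origin.
This is a Type 1 system; for a step input the steady-state error is zero.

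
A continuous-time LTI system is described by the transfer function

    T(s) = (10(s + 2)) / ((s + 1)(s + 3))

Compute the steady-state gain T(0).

T(0) = 20/3 ≈ 6.667

At s = 0 each factor (s + a) contributes a and each (s^2 + bs + c) contributes c.
T(0) = 10·(2) / ((1) · (3)) = 20/3 = 20/3.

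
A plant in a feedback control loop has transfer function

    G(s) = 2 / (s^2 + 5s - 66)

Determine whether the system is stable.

The denominator s^2 + 5s - 66 factors as (s + 11)(s - 6), giving poles at s = -11, 6.
Since the pole(s) at s = 6 lie in the right half-plane, the system is unstable.

unstable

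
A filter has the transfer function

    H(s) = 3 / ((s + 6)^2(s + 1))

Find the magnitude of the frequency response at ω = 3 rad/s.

Substitute s = j3: numerator = 3, denominator = -81 + j117.
|H(j3)| = |3| / |-81 + j117| = 3 / 142.30 ≈ 0.02108.

|H(j3)| ≈ 0.02108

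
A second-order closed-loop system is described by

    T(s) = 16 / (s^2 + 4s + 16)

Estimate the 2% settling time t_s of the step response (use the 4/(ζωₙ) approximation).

t_s ≈ 2 s

Comparing s^2 + 4s + 16 to s^2 + 2ζωₙs + ωₙ²: ωₙ = 4 rad/s and ζ = 4/(2·4) = 0.5.
ζωₙ = 4/2 = 2, so t_s ≈ 4/(ζωₙ) = 4/2 = 2 s.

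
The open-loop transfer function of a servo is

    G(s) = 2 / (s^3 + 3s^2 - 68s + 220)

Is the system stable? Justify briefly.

unstable

The denominator s^3 + 3s^2 - 68s + 220 factors as (s^2 - 8s + 20)(s + 11), giving poles at s = 4 ± 2j, -11.
Since the pole(s) at s = 4 + 2j, 4 - 2j lie in the right half-plane, the system is unstable.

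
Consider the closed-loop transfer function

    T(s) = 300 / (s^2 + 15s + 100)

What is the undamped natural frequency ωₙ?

ωₙ = 10 rad/s

Compare the denominator to the standard form s^2 + 2ζωₙs + ωₙ².
ωₙ² = 100, so ωₙ = 10 rad/s.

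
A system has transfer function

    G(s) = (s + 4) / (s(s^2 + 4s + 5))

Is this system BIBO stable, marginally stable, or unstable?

marginally stable

The poles can be read from the denominator factors: s = 0, -2 ± j.
Since the simple pole(s) at s = 0 lie on the jω-axis with none in the right half-plane, the system is marginally stable.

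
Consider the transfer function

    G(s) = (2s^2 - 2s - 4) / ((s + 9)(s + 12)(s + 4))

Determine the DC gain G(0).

G(0) = -1/108 ≈ -0.009259

Set s = 0: G(0) = (-4) / (432) = -1/108.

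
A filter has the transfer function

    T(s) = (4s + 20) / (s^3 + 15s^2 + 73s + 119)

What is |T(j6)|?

|T(j6)| ≈ 0.06564

Substitute s = j6: numerator = 20 + j24, denominator = -421 + j222.
|T(j6)| = |20 + j24| / |-421 + j222| = 31.241 / 475.95 ≈ 0.06564.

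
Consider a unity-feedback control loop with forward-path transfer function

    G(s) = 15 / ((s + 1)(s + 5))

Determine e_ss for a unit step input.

G(s) has no poles at the origin.
This is a Type 0 system. Kp = lim_{s→0} G(s) = 15/5 = 3.
e_ss = 1/(1 + Kp) = 1/(1 + 3) = 1/4 ≈ 0.2500.

e_ss = 0.2500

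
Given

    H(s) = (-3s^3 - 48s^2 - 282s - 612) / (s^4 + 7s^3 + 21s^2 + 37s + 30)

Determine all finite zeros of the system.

Set the numerator to zero: -3s^3 - 48s^2 - 282s - 612 = 0, i.e. -3·(s^3 + 16s^2 + 94s + 204) = 0.
Factoring: (s^2 + 10s + 34)(s + 6) = 0.

s = -5 ± 3j, -6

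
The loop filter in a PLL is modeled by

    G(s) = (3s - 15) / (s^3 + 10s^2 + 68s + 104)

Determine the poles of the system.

s = -4 ± 6j, -2

The poles are the roots of the denominator s^3 + 10s^2 + 68s + 104 = 0.
Trying s = -2: the polynomial evaluates to 0, so (s + 2) is a factor.
Dividing out leaves s^2 + 8s + 52 = 0.
The quadratic formula then gives s = -4 ± 6j.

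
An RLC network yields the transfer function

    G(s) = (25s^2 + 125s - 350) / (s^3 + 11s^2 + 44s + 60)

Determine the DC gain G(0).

Set s = 0: G(0) = (-350) / (60) = -35/6.

G(0) = -35/6 ≈ -5.833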